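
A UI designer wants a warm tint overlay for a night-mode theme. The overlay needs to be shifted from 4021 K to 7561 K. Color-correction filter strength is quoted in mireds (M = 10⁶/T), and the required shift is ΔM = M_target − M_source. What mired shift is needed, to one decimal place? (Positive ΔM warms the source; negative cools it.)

M_source = 10⁶/4021 = 248.694; M_target = 10⁶/7561 = 132.258.
ΔM = 132.258 − 248.694 = -116.437 → -116.4 mireds, a cooling shift.

-116.4 mireds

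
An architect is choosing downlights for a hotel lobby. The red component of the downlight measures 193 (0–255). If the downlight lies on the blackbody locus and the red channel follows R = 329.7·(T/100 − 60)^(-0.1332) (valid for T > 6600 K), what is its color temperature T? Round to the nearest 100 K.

11600 K

(t − 60)^(-0.1332) = 193/329.7 = 0.58538.
t − 60 = 0.58538^(1/-0.1332) = 0.58538^(-7.508) = 55.713, so t = 115.713.
T = 100·t = 11571 K → 11600 K to the nearest 100 K.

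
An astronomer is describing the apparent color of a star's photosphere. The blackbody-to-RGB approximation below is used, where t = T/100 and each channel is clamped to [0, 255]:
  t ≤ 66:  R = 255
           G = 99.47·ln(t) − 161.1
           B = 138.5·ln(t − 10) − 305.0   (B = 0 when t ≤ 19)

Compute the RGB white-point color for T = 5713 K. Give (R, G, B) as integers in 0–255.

t = 5713/100 = 57.13; the t ≤ 66 branch applies.
R = 255 by definition for t ≤ 66.
G = 99.47·ln 57.13 − 161.1 = 99.47·4.0453 − 161.1 = 241.289.
B = 138.5·ln(57.13 − 10) − 305.0 = 138.5·ln 47.13 − 305.0 = 138.5·3.8529 − 305.0 = 228.628.
Rounded: (255, 241, 229).

(255, 241, 229)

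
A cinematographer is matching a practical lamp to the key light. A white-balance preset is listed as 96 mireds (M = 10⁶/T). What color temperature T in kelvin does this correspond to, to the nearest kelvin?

10417 K

T = 10⁶ / 96 = 10416.67 K → 10417 K.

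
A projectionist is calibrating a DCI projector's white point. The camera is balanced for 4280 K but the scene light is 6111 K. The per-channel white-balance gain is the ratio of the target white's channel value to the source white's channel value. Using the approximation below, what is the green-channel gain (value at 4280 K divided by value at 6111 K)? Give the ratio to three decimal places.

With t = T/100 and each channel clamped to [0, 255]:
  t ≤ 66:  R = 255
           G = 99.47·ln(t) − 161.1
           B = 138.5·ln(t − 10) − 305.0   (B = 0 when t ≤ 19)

0.857

At 6111 K (t = 61.11):
  G = 99.47·ln 61.11 − 161.1 = 99.47·4.1127 − 161.1 = 247.988.
At 4280 K (t = 42.8):
  G = 99.47·ln 42.8 − 161.1 = 99.47·3.7565 − 161.1 = 212.563.
Gain = 212.563 / 247.988 = 0.8572 → 0.857.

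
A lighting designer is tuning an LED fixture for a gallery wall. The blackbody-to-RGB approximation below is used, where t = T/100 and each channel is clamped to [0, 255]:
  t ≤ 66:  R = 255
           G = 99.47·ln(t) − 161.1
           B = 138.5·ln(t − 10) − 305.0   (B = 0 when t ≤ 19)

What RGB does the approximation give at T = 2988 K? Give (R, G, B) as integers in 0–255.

t = 2988/100 = 29.88; the t ≤ 66 branch applies.
R = 255 by definition for t ≤ 66.
G = 99.47·ln 29.88 − 161.1 = 99.47·3.3972 − 161.1 = 176.818.
B = 138.5·ln(29.88 − 10) − 305.0 = 138.5·ln 19.88 − 305.0 = 138.5·2.9897 − 305.0 = 109.075.
Rounded: (255, 177, 109).

(255, 177, 109)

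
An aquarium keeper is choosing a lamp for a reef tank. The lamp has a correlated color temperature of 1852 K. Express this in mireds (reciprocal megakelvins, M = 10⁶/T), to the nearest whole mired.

540 mireds

M = 10⁶ / 1852 = 539.957 → 540 mireds.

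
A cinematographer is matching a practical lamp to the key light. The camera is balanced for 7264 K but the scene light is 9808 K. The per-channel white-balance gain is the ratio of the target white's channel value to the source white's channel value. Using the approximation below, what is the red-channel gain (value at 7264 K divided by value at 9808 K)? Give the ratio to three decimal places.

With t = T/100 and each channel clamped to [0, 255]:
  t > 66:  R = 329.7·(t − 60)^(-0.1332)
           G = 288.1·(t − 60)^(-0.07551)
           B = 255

1.158

At 9808 K (t = 98.08):
  R = 329.7·(98.08 − 60)^(-0.1332) = 329.7·38.08^(-0.1332) = 329.7·0.61582 = 203.035.
At 7264 K (t = 72.64):
  R = 329.7·(72.64 − 60)^(-0.1332) = 329.7·12.64^(-0.1332) = 329.7·0.71326 = 235.162.
Gain = 235.162 / 203.035 = 1.1582 → 1.158.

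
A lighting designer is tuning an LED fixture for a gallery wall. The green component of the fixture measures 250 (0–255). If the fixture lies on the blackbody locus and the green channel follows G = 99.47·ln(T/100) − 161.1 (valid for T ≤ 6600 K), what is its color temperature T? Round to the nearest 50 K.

6250 K

ln t = (250 + 161.1) / 99.47 = 4.1329.
t = e^4.1329 = 62.359.
T = 100·t = 6236 K → 6250 K to the nearest 50 K.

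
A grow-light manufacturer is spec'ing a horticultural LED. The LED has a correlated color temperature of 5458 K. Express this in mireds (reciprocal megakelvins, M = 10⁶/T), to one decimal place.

183.2 mireds

M = 10⁶ / 5458 = 183.217 → 183.2 mireds.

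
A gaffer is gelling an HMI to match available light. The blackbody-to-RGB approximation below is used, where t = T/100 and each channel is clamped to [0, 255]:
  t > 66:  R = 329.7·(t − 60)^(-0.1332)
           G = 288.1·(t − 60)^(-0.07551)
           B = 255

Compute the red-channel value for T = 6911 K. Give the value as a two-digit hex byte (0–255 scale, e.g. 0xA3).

t = 6911/100 = 69.11; the t > 66 branch applies.
R = 329.7·(69.11 − 60)^(-0.1332) = 329.7·9.11^(-0.1332) = 329.7·0.74506 = 245.647.
Rounded: 246; in hex, 0xF6.

0xF6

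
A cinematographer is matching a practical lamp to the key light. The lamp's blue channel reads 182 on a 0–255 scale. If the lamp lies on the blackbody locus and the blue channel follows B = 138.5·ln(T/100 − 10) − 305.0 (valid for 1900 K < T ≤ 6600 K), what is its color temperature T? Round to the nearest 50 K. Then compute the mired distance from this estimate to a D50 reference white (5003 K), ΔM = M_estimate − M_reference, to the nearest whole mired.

+30 mireds

ln(t − 10) = (182 + 305.0) / 138.5 = 3.5162.
t − 10 = e^3.5162 = 33.658, so t = 43.658.
T = 100·t = 4366 K → 4350 K to the nearest 50 K.
M_estimate = 10⁶/4350 = 229.89; M_reference = 10⁶/5003 = 199.88.
ΔM = 229.89 − 199.88 = 30.00 → +30 mireds.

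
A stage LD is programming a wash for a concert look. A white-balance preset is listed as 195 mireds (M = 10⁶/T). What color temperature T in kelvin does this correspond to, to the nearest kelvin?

5128 K

T = 10⁶ / 195 = 5128.21 K → 5128 K.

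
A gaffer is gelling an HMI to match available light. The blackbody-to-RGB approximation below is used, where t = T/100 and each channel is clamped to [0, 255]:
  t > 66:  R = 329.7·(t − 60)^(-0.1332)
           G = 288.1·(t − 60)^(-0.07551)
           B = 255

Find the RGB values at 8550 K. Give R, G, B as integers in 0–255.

t = 8550/100 = 85.5; the t > 66 branch applies.
R = 329.7·(85.5 − 60)^(-0.1332) = 329.7·25.5^(-0.1332) = 329.7·0.64960 = 214.175.
G = 288.1·(85.5 − 60)^(-0.07551) = 288.1·25.5^(-0.07551) = 288.1·0.78305 = 225.598.
B = 255 by definition for t > 66.
Rounded: (214, 226, 255).

R=214, G=226, B=255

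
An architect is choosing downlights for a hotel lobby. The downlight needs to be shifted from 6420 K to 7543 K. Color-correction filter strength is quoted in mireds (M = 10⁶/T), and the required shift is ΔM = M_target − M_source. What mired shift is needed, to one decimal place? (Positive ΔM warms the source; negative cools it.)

M_source = 10⁶/6420 = 155.763; M_target = 10⁶/7543 = 132.573.
ΔM = 132.573 − 155.763 = -23.190 → -23.2 mireds, a cooling shift.

-23.2 mireds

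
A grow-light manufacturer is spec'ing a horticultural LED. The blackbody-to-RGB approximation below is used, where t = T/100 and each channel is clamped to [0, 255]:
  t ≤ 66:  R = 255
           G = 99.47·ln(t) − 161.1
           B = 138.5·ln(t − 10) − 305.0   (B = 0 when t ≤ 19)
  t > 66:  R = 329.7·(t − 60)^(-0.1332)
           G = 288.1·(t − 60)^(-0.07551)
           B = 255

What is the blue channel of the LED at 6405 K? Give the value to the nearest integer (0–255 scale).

248

t = 6405/100 = 64.05; the t ≤ 66 branch applies.
B = 138.5·ln(64.05 − 10) − 305.0 = 138.5·ln 54.05 − 305.0 = 138.5·3.9899 − 305.0 = 247.602.
Rounded: 248.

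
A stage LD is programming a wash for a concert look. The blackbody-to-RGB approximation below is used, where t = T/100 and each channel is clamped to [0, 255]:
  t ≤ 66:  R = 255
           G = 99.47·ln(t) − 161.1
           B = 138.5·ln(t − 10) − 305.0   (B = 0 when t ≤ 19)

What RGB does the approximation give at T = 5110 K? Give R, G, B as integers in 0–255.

t = 5110/100 = 51.1; the t ≤ 66 branch applies.
R = 255 by definition for t ≤ 66.
G = 99.47·ln 51.1 − 161.1 = 99.47·3.9338 − 161.1 = 230.194.
B = 138.5·ln(51.1 − 10) − 305.0 = 138.5·ln 41.1 − 305.0 = 138.5·3.7160 − 305.0 = 209.667.
Rounded: (255, 230, 210).

R=255, G=230, B=210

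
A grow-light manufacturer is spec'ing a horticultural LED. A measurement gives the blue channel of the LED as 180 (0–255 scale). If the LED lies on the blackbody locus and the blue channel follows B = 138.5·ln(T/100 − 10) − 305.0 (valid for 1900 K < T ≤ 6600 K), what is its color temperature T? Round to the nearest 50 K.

ln(t − 10) = (180 + 305.0) / 138.5 = 3.5018.
t − 10 = e^3.5018 = 33.175, so t = 43.175.
T = 100·t = 4318 K → 4300 K to the nearest 50 K.

4300 K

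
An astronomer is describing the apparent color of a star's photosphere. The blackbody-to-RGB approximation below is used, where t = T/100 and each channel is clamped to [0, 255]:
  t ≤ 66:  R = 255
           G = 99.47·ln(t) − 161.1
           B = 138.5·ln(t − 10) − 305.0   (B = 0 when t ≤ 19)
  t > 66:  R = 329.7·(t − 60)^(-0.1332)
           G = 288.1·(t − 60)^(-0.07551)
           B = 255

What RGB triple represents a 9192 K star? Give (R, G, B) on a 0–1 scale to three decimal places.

t = 9192/100 = 91.92; the t > 66 branch applies.
R = 329.7·(91.92 − 60)^(-0.1332) = 329.7·31.92^(-0.1332) = 329.7·0.63046 = 207.863.
G = 288.1·(91.92 − 60)^(-0.07551) = 288.1·31.92^(-0.07551) = 288.1·0.76989 = 221.805.
B = 255 by definition for t > 66.
Dividing each by 255: (0.8152, 0.8698, 1.0000) → (0.815, 0.870, 1.000).

(0.815, 0.870, 1.000)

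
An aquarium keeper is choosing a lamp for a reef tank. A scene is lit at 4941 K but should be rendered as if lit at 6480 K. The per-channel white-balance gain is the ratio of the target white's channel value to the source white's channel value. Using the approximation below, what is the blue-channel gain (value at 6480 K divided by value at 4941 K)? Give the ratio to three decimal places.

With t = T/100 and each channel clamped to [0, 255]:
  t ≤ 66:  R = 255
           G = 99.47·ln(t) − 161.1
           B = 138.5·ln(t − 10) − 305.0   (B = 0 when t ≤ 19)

At 4941 K (t = 49.41):
  B = 138.5·ln(49.41 − 10) − 305.0 = 138.5·ln 39.41 − 305.0 = 138.5·3.6740 − 305.0 = 203.852.
At 6480 K (t = 64.8):
  B = 138.5·ln(64.8 − 10) − 305.0 = 138.5·ln 54.8 − 305.0 = 138.5·4.0037 − 305.0 = 249.511.
Gain = 249.511 / 203.852 = 1.2240 → 1.224.

1.224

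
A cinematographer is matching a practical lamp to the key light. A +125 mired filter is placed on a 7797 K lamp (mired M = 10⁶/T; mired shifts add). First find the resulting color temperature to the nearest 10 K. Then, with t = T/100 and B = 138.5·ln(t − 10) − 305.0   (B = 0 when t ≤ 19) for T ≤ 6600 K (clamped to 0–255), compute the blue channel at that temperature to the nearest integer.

164

M_in = 10⁶/7797 = 128.25; M_out = 128.25 + (+125) = 253.25.
T_out = 10⁶/253.25 = 3948.6 K → 3950 K; t = 39.5.
B = 138.5·ln(39.5 − 10) − 305.0 = 138.5·ln 29.5 − 305.0 = 138.5·3.3844 − 305.0 = 163.738.
Rounded: 164.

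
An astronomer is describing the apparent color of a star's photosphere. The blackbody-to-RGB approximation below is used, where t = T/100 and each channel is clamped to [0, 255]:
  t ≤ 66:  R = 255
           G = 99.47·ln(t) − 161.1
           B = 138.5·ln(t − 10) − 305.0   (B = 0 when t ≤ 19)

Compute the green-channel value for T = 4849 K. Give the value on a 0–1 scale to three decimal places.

0.882

t = 4849/100 = 48.49; the t ≤ 66 branch applies.
G = 99.47·ln 48.49 − 161.1 = 99.47·3.8814 − 161.1 = 224.979.
On a 0–1 scale: 224.979/255 = 0.8823 → 0.882.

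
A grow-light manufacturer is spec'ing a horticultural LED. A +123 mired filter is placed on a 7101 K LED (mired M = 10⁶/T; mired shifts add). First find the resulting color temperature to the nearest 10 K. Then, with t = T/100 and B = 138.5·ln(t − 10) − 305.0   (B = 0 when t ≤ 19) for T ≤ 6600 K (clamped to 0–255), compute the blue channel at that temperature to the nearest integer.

156

M_in = 10⁶/7101 = 140.83; M_out = 140.83 + (+123) = 263.83.
T_out = 10⁶/263.83 = 3790.4 K → 3790 K; t = 37.9.
B = 138.5·ln(37.9 − 10) − 305.0 = 138.5·ln 27.9 − 305.0 = 138.5·3.3286 − 305.0 = 156.015.
Rounded: 156.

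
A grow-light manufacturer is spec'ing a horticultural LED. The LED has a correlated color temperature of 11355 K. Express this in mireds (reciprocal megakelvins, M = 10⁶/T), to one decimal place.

88.1 mireds

M = 10⁶ / 11355 = 88.067 → 88.1 mireds.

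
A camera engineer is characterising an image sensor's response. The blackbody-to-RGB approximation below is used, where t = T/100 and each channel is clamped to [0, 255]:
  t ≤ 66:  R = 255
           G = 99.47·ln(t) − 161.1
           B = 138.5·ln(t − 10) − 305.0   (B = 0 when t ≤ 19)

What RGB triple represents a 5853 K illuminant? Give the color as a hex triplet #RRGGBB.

t = 5853/100 = 58.53; the t ≤ 66 branch applies.
R = 255 by definition for t ≤ 66.
G = 99.47·ln 58.53 − 161.1 = 99.47·4.0695 − 161.1 = 243.697.
B = 138.5·ln(58.53 − 10) − 305.0 = 138.5·ln 48.53 − 305.0 = 138.5·3.8822 − 305.0 = 232.682.
Rounded: (255, 244, 233).
In hex: #FFF4E9.

#FFF4E9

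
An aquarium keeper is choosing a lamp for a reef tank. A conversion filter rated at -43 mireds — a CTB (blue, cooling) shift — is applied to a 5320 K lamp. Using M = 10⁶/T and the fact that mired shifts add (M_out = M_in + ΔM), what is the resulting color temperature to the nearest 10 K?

M_in = 10⁶/5320 = 187.97 mireds.
M_out = 187.97 + (-43) = 144.97 mireds.
T_out = 10⁶/144.97 = 6898.0 K → 6900 K.

6900 K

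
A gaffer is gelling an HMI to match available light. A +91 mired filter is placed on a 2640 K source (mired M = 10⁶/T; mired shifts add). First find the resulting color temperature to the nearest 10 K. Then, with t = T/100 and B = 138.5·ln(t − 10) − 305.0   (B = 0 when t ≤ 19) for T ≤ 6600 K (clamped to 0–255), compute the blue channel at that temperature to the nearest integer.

31

M_in = 10⁶/2640 = 378.79; M_out = 378.79 + (+91) = 469.79.
T_out = 10⁶/469.79 = 2128.6 K → 2130 K; t = 21.3.
B = 138.5·ln(21.3 − 10) − 305.0 = 138.5·ln 11.3 − 305.0 = 138.5·2.4248 − 305.0 = 30.835.
Rounded: 31.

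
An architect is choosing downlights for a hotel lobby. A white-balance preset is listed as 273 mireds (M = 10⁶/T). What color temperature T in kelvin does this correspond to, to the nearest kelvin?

T = 10⁶ / 273 = 3663.00 K → 3663 K.

3663 K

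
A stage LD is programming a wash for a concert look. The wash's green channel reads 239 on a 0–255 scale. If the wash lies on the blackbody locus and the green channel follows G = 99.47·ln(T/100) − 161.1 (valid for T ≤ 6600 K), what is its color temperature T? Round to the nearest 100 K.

5600 K

ln t = (239 + 161.1) / 99.47 = 4.0223.
t = e^4.0223 = 55.830.
T = 100·t = 5583 K → 5600 K to the nearest 100 K.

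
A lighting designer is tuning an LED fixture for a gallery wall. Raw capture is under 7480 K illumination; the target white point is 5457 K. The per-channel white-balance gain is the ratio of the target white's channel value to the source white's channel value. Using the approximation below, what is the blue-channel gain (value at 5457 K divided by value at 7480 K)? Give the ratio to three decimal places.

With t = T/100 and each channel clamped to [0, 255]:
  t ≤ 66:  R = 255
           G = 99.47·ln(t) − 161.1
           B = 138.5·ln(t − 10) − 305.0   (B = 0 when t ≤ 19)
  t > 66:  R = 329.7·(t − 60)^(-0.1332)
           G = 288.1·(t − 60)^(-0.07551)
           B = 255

At 7480 K (t = 74.8):
  B = 255 by definition for t > 66.
At 5457 K (t = 54.57):
  B = 138.5·ln(54.57 − 10) − 305.0 = 138.5·ln 44.57 − 305.0 = 138.5·3.7971 − 305.0 = 220.893.
Gain = 220.893 / 255.000 = 0.8662 → 0.866.

0.866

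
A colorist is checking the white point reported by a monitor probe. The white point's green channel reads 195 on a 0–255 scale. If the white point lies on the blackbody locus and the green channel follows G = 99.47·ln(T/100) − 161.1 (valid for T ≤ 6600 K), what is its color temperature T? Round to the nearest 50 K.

ln t = (195 + 161.1) / 99.47 = 3.5800.
t = e^3.5800 = 35.873.
T = 100·t = 3587 K → 3600 K to the nearest 50 K.

3600 K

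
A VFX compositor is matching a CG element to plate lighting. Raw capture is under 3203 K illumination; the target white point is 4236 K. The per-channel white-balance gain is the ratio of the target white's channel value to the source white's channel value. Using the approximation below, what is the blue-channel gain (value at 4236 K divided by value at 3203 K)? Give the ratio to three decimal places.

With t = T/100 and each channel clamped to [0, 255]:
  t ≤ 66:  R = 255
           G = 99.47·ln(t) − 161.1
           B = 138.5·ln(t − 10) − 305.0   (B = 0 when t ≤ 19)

1.432

At 3203 K (t = 32.03):
  B = 138.5·ln(32.03 − 10) − 305.0 = 138.5·ln 22.03 − 305.0 = 138.5·3.0924 − 305.0 = 123.298.
At 4236 K (t = 42.36):
  B = 138.5·ln(42.36 − 10) − 305.0 = 138.5·ln 32.36 − 305.0 = 138.5·3.4769 − 305.0 = 176.554.
Gain = 176.554 / 123.298 = 1.4319 → 1.432.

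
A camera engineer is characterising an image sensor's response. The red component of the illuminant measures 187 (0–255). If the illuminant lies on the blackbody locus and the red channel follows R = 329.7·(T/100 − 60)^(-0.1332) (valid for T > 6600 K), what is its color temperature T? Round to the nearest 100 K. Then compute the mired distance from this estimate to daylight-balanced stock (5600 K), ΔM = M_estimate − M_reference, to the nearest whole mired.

(t − 60)^(-0.1332) = 187/329.7 = 0.56718.
t − 60 = 0.56718^(1/-0.1332) = 0.56718^(-7.508) = 70.620, so t = 130.620.
T = 100·t = 13062 K → 13100 K to the nearest 100 K.
M_estimate = 10⁶/13100 = 76.34; M_reference = 10⁶/5600 = 178.57.
ΔM = 76.34 − 178.57 = -102.24 → -102 mireds.

-102 mireds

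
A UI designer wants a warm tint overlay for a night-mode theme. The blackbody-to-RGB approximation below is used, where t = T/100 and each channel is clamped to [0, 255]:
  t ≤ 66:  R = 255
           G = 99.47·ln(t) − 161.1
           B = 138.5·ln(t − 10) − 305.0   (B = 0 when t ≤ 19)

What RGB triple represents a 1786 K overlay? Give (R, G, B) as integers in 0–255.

t = 1786/100 = 17.86; the t ≤ 66 branch applies.
R = 255 by definition for t ≤ 66.
G = 99.47·ln 17.86 − 161.1 = 99.47·2.8826 − 161.1 = 125.629.
t = 17.86 ≤ 19, so B = 0.
Rounded: (255, 126, 0).

(255, 126, 0)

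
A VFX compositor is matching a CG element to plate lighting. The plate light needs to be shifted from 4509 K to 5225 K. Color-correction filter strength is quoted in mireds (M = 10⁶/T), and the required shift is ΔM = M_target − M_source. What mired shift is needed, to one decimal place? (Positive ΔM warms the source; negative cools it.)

-30.4 mireds

M_source = 10⁶/4509 = 221.779; M_target = 10⁶/5225 = 191.388.
ΔM = 191.388 − 221.779 = -30.391 → -30.4 mireds, a cooling shift.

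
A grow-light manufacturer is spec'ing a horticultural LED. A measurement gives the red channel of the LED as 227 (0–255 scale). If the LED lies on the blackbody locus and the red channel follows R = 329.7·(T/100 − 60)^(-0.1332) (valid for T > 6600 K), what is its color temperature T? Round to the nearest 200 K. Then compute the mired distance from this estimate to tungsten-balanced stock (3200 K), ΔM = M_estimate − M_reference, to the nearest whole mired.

-181 mireds

(t − 60)^(-0.1332) = 227/329.7 = 0.68850.
t − 60 = 0.68850^(1/-0.1332) = 0.68850^(-7.508) = 16.478, so t = 76.478.
T = 100·t = 7648 K → 7600 K to the nearest 200 K.
M_estimate = 10⁶/7600 = 131.58; M_reference = 10⁶/3200 = 312.50.
ΔM = 131.58 − 312.50 = -180.92 → -181 mireds.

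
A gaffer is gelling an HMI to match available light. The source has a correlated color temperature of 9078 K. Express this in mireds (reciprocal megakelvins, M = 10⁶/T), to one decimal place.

M = 10⁶ / 9078 = 110.156 → 110.2 mireds.

110.2 mireds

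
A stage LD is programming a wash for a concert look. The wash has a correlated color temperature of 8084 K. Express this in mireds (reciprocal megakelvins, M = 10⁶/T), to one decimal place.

M = 10⁶ / 8084 = 123.701 → 123.7 mireds.

123.7 mireds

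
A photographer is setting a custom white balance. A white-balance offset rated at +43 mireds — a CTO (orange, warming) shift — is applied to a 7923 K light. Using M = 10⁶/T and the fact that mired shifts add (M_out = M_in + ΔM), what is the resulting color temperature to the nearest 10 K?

M_in = 10⁶/7923 = 126.21 mireds.
M_out = 126.21 + (+43) = 169.21 mireds.
T_out = 10⁶/169.21 = 5909.6 K → 5910 K.

5910 K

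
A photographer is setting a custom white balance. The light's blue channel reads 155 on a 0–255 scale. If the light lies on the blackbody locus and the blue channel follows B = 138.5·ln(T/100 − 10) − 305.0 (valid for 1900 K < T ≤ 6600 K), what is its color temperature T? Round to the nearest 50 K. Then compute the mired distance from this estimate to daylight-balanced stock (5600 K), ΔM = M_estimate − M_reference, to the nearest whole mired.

+88 mireds

ln(t − 10) = (155 + 305.0) / 138.5 = 3.3213.
t − 10 = e^3.3213 = 27.696, so t = 37.696.
T = 100·t = 3770 K → 3750 K to the nearest 50 K.
M_estimate = 10⁶/3750 = 266.67; M_reference = 10⁶/5600 = 178.57.
ΔM = 266.67 − 178.57 = 88.10 → +88 mireds.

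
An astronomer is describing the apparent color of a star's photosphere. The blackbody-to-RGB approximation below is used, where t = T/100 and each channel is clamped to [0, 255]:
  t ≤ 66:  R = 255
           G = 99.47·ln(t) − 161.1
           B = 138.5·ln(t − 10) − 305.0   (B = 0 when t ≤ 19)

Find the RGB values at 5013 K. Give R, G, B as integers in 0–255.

t = 5013/100 = 50.13; the t ≤ 66 branch applies.
R = 255 by definition for t ≤ 66.
G = 99.47·ln 50.13 − 161.1 = 99.47·3.9146 − 161.1 = 228.287.
B = 138.5·ln(50.13 − 10) − 305.0 = 138.5·ln 40.13 − 305.0 = 138.5·3.6921 − 305.0 = 206.359.
Rounded: (255, 228, 206).

R=255, G=228, B=206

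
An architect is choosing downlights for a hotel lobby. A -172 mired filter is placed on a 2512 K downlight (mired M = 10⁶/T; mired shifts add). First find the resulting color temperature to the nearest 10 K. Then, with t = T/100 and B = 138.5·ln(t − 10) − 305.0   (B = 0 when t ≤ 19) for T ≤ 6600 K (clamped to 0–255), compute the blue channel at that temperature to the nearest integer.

184

M_in = 10⁶/2512 = 398.09; M_out = 398.09 + (-172) = 226.09.
T_out = 10⁶/226.09 = 4423.0 K → 4420 K; t = 44.2.
B = 138.5·ln(44.2 − 10) − 305.0 = 138.5·ln 34.2 − 305.0 = 138.5·3.5322 − 305.0 = 184.213.
Rounded: 184.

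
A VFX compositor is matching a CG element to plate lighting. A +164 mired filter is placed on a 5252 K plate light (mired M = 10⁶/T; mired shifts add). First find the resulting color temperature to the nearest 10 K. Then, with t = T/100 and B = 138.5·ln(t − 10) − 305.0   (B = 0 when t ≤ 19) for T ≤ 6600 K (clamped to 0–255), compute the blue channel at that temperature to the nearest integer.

M_in = 10⁶/5252 = 190.40; M_out = 190.40 + (+164) = 354.40.
T_out = 10⁶/354.40 = 2821.6 K → 2820 K; t = 28.2.
B = 138.5·ln(28.2 − 10) − 305.0 = 138.5·ln 18.2 − 305.0 = 138.5·2.9014 − 305.0 = 96.847.
Rounded: 97.

97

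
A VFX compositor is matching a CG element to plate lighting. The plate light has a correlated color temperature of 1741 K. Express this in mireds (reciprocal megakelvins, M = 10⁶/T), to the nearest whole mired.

574 mireds

M = 10⁶ / 1741 = 574.383 → 574 mireds.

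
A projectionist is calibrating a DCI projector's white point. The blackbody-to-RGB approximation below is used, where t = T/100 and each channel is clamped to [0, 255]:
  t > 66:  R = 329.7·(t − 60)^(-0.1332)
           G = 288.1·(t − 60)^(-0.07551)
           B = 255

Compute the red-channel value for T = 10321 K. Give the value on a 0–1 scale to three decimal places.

0.783

t = 10321/100 = 103.21; the t > 66 branch applies.
R = 329.7·(103.21 − 60)^(-0.1332) = 329.7·43.21^(-0.1332) = 329.7·0.60554 = 199.645.
On a 0–1 scale: 199.645/255 = 0.7829 → 0.783.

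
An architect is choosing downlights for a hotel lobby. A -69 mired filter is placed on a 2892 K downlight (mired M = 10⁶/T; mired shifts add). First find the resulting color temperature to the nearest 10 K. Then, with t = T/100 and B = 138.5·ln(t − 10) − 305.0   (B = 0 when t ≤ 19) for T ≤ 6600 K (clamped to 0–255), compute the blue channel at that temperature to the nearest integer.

147

M_in = 10⁶/2892 = 345.78; M_out = 345.78 + (-69) = 276.78.
T_out = 10⁶/276.78 = 3613.0 K → 3610 K; t = 36.1.
B = 138.5·ln(36.1 − 10) − 305.0 = 138.5·ln 26.1 − 305.0 = 138.5·3.2619 − 305.0 = 146.778.
Rounded: 147.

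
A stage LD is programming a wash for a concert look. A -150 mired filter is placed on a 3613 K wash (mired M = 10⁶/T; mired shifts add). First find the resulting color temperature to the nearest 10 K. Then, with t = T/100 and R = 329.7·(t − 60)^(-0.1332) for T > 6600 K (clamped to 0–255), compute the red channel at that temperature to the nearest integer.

223

M_in = 10⁶/3613 = 276.78; M_out = 276.78 + (-150) = 126.78.
T_out = 10⁶/126.78 = 7887.8 K → 7890 K; t = 78.9.
R = 329.7·(78.9 − 60)^(-0.1332) = 329.7·18.9^(-0.1332) = 329.7·0.67604 = 222.892.
Rounded: 223.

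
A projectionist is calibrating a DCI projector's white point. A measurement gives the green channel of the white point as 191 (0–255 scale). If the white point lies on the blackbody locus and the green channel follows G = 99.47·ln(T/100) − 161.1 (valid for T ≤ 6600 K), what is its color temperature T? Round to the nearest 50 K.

ln t = (191 + 161.1) / 99.47 = 3.5398.
t = e^3.5398 = 34.459.
T = 100·t = 3446 K → 3450 K to the nearest 50 K.

3450 K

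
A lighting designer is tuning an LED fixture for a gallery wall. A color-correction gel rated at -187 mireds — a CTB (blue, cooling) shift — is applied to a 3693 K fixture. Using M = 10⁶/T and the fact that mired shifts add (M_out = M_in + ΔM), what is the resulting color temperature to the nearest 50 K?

11950 K

M_in = 10⁶/3693 = 270.78 mireds.
M_out = 270.78 + (-187) = 83.78 mireds.
T_out = 10⁶/83.78 = 11935.7 K → 11950 K.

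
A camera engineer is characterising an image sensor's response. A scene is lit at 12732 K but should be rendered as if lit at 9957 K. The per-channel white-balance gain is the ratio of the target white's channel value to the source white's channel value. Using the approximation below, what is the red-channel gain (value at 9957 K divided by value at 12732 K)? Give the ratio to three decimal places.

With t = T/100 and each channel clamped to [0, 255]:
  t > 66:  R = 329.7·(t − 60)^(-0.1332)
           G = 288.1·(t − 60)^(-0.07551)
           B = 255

At 12732 K (t = 127.32):
  R = 329.7·(127.32 − 60)^(-0.1332) = 329.7·67.32^(-0.1332) = 329.7·0.57081 = 188.196.
At 9957 K (t = 99.57):
  R = 329.7·(99.57 − 60)^(-0.1332) = 329.7·39.57^(-0.1332) = 329.7·0.61268 = 201.999.
Gain = 201.999 / 188.196 = 1.0733 → 1.073.

1.073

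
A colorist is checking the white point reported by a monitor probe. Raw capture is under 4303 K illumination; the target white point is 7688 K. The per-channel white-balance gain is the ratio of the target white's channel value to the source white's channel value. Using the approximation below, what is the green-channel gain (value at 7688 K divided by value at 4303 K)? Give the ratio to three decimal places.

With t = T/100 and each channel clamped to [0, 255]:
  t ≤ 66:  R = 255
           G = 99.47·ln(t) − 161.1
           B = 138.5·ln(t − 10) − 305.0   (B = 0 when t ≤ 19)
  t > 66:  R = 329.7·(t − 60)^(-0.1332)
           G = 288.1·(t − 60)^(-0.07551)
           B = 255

1.092

At 4303 K (t = 43.03):
  G = 99.47·ln 43.03 − 161.1 = 99.47·3.7619 − 161.1 = 213.096.
At 7688 K (t = 76.88):
  G = 288.1·(76.88 − 60)^(-0.07551) = 288.1·16.88^(-0.07551) = 288.1·0.80783 = 232.736.
Gain = 232.736 / 213.096 = 1.0922 → 1.092.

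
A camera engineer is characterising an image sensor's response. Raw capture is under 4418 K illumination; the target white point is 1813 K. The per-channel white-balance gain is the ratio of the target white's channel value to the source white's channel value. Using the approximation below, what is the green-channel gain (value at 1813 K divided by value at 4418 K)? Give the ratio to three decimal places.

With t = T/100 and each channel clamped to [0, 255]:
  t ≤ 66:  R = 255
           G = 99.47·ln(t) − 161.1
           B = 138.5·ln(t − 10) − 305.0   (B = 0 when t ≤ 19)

At 4418 K (t = 44.18):
  G = 99.47·ln 44.18 − 161.1 = 99.47·3.7883 − 161.1 = 215.719.
At 1813 K (t = 18.13):
  G = 99.47·ln 18.13 − 161.1 = 99.47·2.8976 − 161.1 = 127.121.
Gain = 127.121 / 215.719 = 0.5893 → 0.589.

0.589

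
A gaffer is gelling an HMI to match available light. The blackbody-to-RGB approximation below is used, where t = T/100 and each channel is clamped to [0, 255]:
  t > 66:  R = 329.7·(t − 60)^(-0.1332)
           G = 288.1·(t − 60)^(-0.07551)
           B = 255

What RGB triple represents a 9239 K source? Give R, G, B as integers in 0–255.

R=207, G=222, B=255

t = 9239/100 = 92.39; the t > 66 branch applies.
R = 329.7·(92.39 − 60)^(-0.1332) = 329.7·32.39^(-0.1332) = 329.7·0.62924 = 207.459.
G = 288.1·(92.39 − 60)^(-0.07551) = 288.1·32.39^(-0.07551) = 288.1·0.76904 = 221.560.
B = 255 by definition for t > 66.
Rounded: (207, 222, 255).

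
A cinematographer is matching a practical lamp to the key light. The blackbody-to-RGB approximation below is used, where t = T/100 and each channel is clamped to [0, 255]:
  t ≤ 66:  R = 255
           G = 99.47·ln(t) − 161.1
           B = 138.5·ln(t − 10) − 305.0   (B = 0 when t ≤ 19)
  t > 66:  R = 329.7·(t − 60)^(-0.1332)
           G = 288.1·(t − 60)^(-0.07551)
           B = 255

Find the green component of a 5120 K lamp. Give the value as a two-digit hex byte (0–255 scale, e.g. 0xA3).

t = 5120/100 = 51.2; the t ≤ 66 branch applies.
G = 99.47·ln 51.2 − 161.1 = 99.47·3.9357 − 161.1 = 230.388.
Rounded: 230; in hex, 0xE6.

0xE6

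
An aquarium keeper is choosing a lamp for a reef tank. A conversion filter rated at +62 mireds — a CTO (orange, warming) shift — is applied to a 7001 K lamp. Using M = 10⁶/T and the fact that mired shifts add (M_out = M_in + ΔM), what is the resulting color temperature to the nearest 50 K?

M_in = 10⁶/7001 = 142.84 mireds.
M_out = 142.84 + (+62) = 204.84 mireds.
T_out = 10⁶/204.84 = 4881.9 K → 4900 K.

4900 K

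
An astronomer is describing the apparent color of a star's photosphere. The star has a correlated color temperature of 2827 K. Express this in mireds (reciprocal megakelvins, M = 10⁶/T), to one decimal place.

M = 10⁶ / 2827 = 353.732 → 353.7 mireds.

353.7 mireds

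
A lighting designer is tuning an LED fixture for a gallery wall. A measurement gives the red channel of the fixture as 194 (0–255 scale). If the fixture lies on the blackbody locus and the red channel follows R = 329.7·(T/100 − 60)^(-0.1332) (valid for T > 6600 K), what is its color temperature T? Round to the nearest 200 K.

(t − 60)^(-0.1332) = 194/329.7 = 0.58841.
t − 60 = 0.58841^(1/-0.1332) = 0.58841^(-7.508) = 53.593, so t = 113.593.
T = 100·t = 11359 K → 11400 K to the nearest 200 K.

11400 K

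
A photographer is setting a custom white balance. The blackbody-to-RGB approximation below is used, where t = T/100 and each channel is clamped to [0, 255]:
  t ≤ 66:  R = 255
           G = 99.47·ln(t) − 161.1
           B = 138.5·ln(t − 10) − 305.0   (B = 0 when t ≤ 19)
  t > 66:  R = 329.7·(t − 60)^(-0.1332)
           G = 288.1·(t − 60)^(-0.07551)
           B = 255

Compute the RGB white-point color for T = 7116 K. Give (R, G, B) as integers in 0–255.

t = 7116/100 = 71.16; the t > 66 branch applies.
R = 329.7·(71.16 − 60)^(-0.1332) = 329.7·11.16^(-0.1332) = 329.7·0.72519 = 239.095.
G = 288.1·(71.16 − 60)^(-0.07551) = 288.1·11.16^(-0.07551) = 288.1·0.83347 = 240.123.
B = 255 by definition for t > 66.
Rounded: (239, 240, 255).

(239, 240, 255)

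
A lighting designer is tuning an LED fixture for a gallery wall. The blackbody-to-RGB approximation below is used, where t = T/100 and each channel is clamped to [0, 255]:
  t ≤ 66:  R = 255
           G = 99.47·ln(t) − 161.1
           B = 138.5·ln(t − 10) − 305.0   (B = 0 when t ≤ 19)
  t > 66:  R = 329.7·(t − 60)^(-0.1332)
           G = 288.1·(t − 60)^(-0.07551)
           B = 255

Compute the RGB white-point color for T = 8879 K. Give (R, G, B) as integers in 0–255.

t = 8879/100 = 88.79; the t > 66 branch applies.
R = 329.7·(88.79 − 60)^(-0.1332) = 329.7·28.79^(-0.1332) = 329.7·0.63919 = 210.740.
G = 288.1·(88.79 − 60)^(-0.07551) = 288.1·28.79^(-0.07551) = 288.1·0.77591 = 223.540.
B = 255 by definition for t > 66.
Rounded: (211, 224, 255).

(211, 224, 255)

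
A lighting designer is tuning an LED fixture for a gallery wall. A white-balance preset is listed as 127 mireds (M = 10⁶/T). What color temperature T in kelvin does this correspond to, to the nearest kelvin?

T = 10⁶ / 127 = 7874.02 K → 7874 K.

7874 K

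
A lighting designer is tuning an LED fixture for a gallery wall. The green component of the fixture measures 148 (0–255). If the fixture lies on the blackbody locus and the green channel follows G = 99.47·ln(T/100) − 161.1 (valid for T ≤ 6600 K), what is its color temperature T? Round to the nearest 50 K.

2250 K

ln t = (148 + 161.1) / 99.47 = 3.1075.
t = e^3.1075 = 22.364.
T = 100·t = 2236 K → 2250 K to the nearest 50 K.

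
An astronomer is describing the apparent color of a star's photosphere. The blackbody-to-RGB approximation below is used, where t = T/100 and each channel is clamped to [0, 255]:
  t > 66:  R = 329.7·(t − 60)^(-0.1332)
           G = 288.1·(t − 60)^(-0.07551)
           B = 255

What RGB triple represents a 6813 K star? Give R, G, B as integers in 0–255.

t = 6813/100 = 68.13; the t > 66 branch applies.
R = 329.7·(68.13 − 60)^(-0.1332) = 329.7·8.13^(-0.1332) = 329.7·0.75644 = 249.399.
G = 288.1·(68.13 − 60)^(-0.07551) = 288.1·8.13^(-0.07551) = 288.1·0.85365 = 245.936.
B = 255 by definition for t > 66.
Rounded: (249, 246, 255).

R=249, G=246, B=255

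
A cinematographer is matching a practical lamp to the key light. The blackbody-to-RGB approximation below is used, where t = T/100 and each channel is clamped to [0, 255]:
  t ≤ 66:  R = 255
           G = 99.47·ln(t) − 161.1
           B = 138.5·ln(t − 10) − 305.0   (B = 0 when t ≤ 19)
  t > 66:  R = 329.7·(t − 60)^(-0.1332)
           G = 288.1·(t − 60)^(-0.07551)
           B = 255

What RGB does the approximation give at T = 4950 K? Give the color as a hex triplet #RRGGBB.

t = 4950/100 = 49.5; the t ≤ 66 branch applies.
R = 255 by definition for t ≤ 66.
G = 99.47·ln 49.5 − 161.1 = 99.47·3.9020 − 161.1 = 227.029.
B = 138.5·ln(49.5 − 10) − 305.0 = 138.5·ln 39.5 − 305.0 = 138.5·3.6763 − 305.0 = 204.168.
Rounded: (255, 227, 204).
In hex: #FFE3CC.

#FFE3CC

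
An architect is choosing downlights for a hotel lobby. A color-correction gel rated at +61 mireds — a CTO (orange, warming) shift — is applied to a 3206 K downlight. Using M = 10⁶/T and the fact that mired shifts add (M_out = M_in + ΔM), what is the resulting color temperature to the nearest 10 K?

2680 K

M_in = 10⁶/3206 = 311.92 mireds.
M_out = 311.92 + (+61) = 372.92 mireds.
T_out = 10⁶/372.92 = 2681.6 K → 2680 K.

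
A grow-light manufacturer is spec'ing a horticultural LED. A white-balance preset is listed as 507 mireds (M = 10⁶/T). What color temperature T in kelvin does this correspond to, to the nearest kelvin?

1972 K

T = 10⁶ / 507 = 1972.39 K → 1972 K.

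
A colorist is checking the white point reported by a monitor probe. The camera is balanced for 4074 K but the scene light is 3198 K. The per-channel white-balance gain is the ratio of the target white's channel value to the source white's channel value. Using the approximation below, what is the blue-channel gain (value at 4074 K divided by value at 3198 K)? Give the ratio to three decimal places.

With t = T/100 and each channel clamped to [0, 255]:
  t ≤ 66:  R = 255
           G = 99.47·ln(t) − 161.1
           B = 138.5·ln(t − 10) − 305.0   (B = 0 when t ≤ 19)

At 3198 K (t = 31.98):
  B = 138.5·ln(31.98 − 10) − 305.0 = 138.5·ln 21.98 − 305.0 = 138.5·3.0901 − 305.0 = 122.983.
At 4074 K (t = 40.74):
  B = 138.5·ln(40.74 − 10) − 305.0 = 138.5·ln 30.74 − 305.0 = 138.5·3.4256 − 305.0 = 169.441.
Gain = 169.441 / 122.983 = 1.3778 → 1.378.

1.378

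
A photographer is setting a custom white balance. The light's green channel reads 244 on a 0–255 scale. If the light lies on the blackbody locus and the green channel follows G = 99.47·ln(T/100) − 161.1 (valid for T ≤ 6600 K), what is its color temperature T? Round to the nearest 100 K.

ln t = (244 + 161.1) / 99.47 = 4.0726.
t = e^4.0726 = 58.709.
T = 100·t = 5871 K → 5900 K to the nearest 100 K.

5900 K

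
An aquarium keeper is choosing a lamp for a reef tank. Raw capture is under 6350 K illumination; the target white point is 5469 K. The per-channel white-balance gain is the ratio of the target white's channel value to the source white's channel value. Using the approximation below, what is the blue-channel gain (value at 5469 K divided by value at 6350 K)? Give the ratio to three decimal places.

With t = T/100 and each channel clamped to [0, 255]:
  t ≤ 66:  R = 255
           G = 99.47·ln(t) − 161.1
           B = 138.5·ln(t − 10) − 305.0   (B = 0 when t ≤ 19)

0.899

At 6350 K (t = 63.5):
  B = 138.5·ln(63.5 − 10) − 305.0 = 138.5·ln 53.5 − 305.0 = 138.5·3.9797 − 305.0 = 246.186.
At 5469 K (t = 54.69):
  B = 138.5·ln(54.69 − 10) − 305.0 = 138.5·ln 44.69 − 305.0 = 138.5·3.7997 − 305.0 = 221.265.
Gain = 221.265 / 246.186 = 0.8988 → 0.899.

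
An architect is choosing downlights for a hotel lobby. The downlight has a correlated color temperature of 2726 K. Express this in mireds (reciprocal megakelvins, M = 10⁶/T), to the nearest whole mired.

M = 10⁶ / 2726 = 366.838 → 367 mireds.

367 mireds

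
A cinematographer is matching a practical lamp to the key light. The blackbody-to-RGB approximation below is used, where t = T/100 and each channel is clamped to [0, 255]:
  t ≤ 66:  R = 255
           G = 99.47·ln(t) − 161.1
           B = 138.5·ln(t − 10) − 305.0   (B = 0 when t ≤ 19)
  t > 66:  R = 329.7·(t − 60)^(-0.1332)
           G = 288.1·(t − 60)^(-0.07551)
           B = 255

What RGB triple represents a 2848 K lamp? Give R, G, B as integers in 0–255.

t = 2848/100 = 28.48; the t ≤ 66 branch applies.
R = 255 by definition for t ≤ 66.
G = 99.47·ln 28.48 − 161.1 = 99.47·3.3492 − 161.1 = 172.045.
B = 138.5·ln(28.48 − 10) − 305.0 = 138.5·ln 18.48 − 305.0 = 138.5·2.9167 − 305.0 = 98.961.
Rounded: (255, 172, 99).

R=255, G=172, B=99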